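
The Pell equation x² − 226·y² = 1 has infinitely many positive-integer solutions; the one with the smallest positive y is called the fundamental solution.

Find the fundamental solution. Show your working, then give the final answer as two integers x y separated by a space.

√226 = [15; 30, …], period ℓ=1 (odd) → k=1
i=0: a=15 ⇒ p=15, q=1
i=1: a=30 ⇒ p=451, q=30
(x₁, y₁) = (451, 30);  451² − 226·30² = 1 ✓

451 30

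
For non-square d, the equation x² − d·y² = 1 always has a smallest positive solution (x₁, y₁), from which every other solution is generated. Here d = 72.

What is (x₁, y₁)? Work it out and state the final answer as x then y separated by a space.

17 2

√72 → a₀=8, period (2,16); ℓ=2 even so k=1
k=0  a_k=8  p_k/q_k = 8/1
k=1  a_k=2  p_k/q_k = 17/2
→ (17, 2).  Check: 17²=289, 72·2²=288, difference 1.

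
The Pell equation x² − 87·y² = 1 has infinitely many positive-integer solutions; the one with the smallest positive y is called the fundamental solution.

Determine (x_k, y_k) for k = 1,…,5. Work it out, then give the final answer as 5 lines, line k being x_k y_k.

28 3
1567 168
87724 9405
4910977 526512
274926988 29475267

√87 = [9; 3,18, …], period ℓ=2 (even) → k=1
i=0: a=9 ⇒ p=9, q=1
i=1: a=3 ⇒ p=28, q=3
→ (28, 3).  Check: 28²=784, 87·3²=783, difference 1.
(28+3√87)^2 = 1567 + 168√87
(28+3√87)^3 = 87724 + 9405√87
(28+3√87)^4 = 4910977 + 526512√87
(28+3√87)^5 = 274926988 + 29475267√87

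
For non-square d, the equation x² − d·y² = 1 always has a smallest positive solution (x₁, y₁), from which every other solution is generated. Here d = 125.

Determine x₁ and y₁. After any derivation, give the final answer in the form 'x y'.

d=125: √d = [11; 5,1,1,5,22] (ℓ=5, odd), read p_9/q_9
step 0: (11, 1)  from 11·(1,0) + (0,1)
…
step 8: (167761, 15005)  from 1·(91444,8179) + (76317,6826)
step 9: (930249, 83204)  from 5·(167761,15005) + (91444,8179)
→ (930249, 83204).  Check: 930249²=865363202001, 125·83204²=865363202000, difference 1.

930249 83204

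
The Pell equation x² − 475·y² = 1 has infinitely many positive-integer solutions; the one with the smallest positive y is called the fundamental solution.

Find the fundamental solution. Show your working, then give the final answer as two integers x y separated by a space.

57799 2652

√475 = [21; 1,3,1,6,2,6,1,3,1,42, …], period ℓ=10 (even) → k=9
k=0  a_k=21  p_k/q_k = 21/1
k=1  a_k=1  p_k/q_k = 22/1
…
k=3  a_k=1  p_k/q_k = 109/5
k=4  a_k=6  p_k/q_k = 741/34
k=5  a_k=2  p_k/q_k = 1591/73
k=6  a_k=6  p_k/q_k = 10287/472
k=7  a_k=1  p_k/q_k = 11878/545
k=8  a_k=3  p_k/q_k = 45921/2107
k=9  a_k=1  p_k/q_k = 57799/2652
→ (57799, 2652).  Check: 57799²=3340724401, 475·2652²=3340724400, difference 1.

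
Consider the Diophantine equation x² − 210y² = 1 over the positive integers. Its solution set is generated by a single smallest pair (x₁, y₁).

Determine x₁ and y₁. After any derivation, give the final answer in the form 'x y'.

29 2

√210 = [14; 2,28, …], period ℓ=2 (even) → k=1
k=0  a_k=14  p_k/q_k = 14/1
k=1  a_k=2  p_k/q_k = 29/2
(x₁, y₁) = (29, 2);  29² − 210·2² = 1 ✓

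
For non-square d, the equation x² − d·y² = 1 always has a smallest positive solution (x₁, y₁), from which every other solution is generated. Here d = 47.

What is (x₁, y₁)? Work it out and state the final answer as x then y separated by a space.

√47 → a₀=6, period (1,5,1,12); ℓ=4 even so k=3
step 0: (6, 1)  from 6·(1,0) + (0,1)
step 1: (7, 1)  from 1·(6,1) + (1,0)
step 2: (41, 6)  from 5·(7,1) + (6,1)
step 3: (48, 7)  from 1·(41,6) + (7,1)
fundamental: x₁=48, y₁=7  (since 2304 − 47·49 = 1)

48 7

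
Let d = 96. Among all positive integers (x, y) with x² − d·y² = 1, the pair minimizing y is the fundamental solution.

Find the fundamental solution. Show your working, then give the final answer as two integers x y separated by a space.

49 5

d=96: √d = [9; 1,3,1,18] (ℓ=4, even), read p_3/q_3
step 0: (9, 1)  from 9·(1,0) + (0,1)
…
step 2: (39, 4)  from 3·(10,1) + (9,1)
step 3: (49, 5)  from 1·(39,4) + (10,1)
→ (49, 5).  Check: 49²=2401, 96·5²=2400, difference 1.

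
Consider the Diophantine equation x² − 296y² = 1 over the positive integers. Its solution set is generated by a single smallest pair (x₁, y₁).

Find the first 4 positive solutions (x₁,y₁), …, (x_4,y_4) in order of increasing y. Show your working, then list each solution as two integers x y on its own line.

[17; 4,1,7,1,4,34] for √296; ℓ=6 ⇒ convergent index 5
k=0  a_k=17  p_k/q_k = 17/1
…
k=3  a_k=7  p_k/q_k = 671/39
k=4  a_k=1  p_k/q_k = 757/44
k=5  a_k=4  p_k/q_k = 3699/215
→ (3699, 215).  Check: 3699²=13682601, 296·215²=13682600, difference 1.
k=2:  x_2 = 3699·3699+296·215·215 = 27365201,  y_2 = 3699·215+215·3699 = 1590570
k=3:  x_3 = 3699·27365201+296·215·1590570 = 202447753299,  y_3 = 3699·1590570+215·27365201 = 11767036645
k=4:  x_4 = 3699·202447753299+296·215·11767036645 = 1497708451540801,  y_4 = 3699·11767036645+215·202447753299 = 87052535509140

3699 215
27365201 1590570
202447753299 11767036645
1497708451540801 87052535509140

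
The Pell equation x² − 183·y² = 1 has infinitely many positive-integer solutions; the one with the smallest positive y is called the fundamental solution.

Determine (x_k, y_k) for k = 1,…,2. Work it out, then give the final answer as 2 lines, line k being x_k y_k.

487 36
474337 35064

d=183: √d = [13; 1,1,8,1,1,26] (ℓ=6, even), read p_5/q_5
k=0  a_k=13  p_k/q_k = 13/1
k=1  a_k=1  p_k/q_k = 14/1
k=2  a_k=1  p_k/q_k = 27/2
k=3  a_k=8  p_k/q_k = 230/17
k=4  a_k=1  p_k/q_k = 257/19
k=5  a_k=1  p_k/q_k = 487/36
→ (487, 36).  Check: 487²=237169, 183·36²=237168, difference 1.
(x_2, y_2) = (487·487 + 183·36·36, 487·36 + 36·487) = (474337, 35064)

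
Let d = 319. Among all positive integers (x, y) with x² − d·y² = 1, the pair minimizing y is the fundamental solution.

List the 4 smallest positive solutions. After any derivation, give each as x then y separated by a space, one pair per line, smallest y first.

d=319: √d = [17; 1,6,5,1,4,…,6,1,34] (ℓ=14, even), read p_13/q_13
i=0: a=17 ⇒ p=17, q=1
…
i=6: a=3 ⇒ p=11913, q=667
…
i=11: a=5 ⇒ p=1798881, q=100718
i=12: a=6 ⇒ p=11102899, q=621643
i=13: a=1 ⇒ p=12901780, q=722361
→ (12901780, 722361).  Check: 12901780²=166455927168400, 319·722361²=166455927168399, difference 1.
(12901780+722361√319)^2 = 332911854336799 + 18639485405160√319
(12901780+722361√319)^3 = 8590311008090840302660 + 480965080021169647239√319
(12901780+722361√319)^4 = 221660605515932150288251132801 + 12410611300231033623224965680√319

12901780 722361
332911854336799 18639485405160
8590311008090840302660 480965080021169647239
221660605515932150288251132801 12410611300231033623224965680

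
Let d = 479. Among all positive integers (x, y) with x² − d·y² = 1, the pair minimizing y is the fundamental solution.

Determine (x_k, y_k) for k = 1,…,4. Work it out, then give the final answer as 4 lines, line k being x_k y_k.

2989440 136591
17873503027199 816661198080
106863529779256567680 4882719303976413809
638924220926583633867571201 29193192792157684333155840

√479 → a₀=21, period (1,7,1,3,2,21,2,3,1,7,1,42); ℓ=12 even so k=11
i=0: a=21 ⇒ p=21, q=1
i=1: a=1 ⇒ p=22, q=1
…
i=3: a=1 ⇒ p=197, q=9
i=4: a=3 ⇒ p=766, q=35
i=5: a=2 ⇒ p=1729, q=79
i=6: a=21 ⇒ p=37075, q=1694
i=7: a=2 ⇒ p=75879, q=3467
i=8: a=3 ⇒ p=264712, q=12095
i=9: a=1 ⇒ p=340591, q=15562
i=10: a=7 ⇒ p=2648849, q=121029
i=11: a=1 ⇒ p=2989440, q=136591
fundamental: x₁=2989440, y₁=136591  (since 8936751513600 − 479·18657101281 = 1)
k=2:  x_2 = 2989440·2989440+479·136591·136591 = 17873503027199,  y_2 = 2989440·136591+136591·2989440 = 816661198080
k=3:  x_3 = 2989440·17873503027199+479·136591·816661198080 = 106863529779256567680,  y_3 = 2989440·816661198080+136591·17873503027199 = 4882719303976413809
k=4:  x_4 = 2989440·106863529779256567680+479·136591·4882719303976413809 = 638924220926583633867571201,  y_4 = 2989440·4882719303976413809+136591·106863529779256567680 = 29193192792157684333155840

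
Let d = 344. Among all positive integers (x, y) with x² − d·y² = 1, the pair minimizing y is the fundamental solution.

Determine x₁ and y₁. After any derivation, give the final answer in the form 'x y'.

√344 → a₀=18, period (1,1,4,1,3,1,4,1,1,36); ℓ=10 even so k=9
step 0: (18, 1)  from 18·(1,0) + (0,1)
step 1: (19, 1)  from 1·(18,1) + (1,0)
step 2: (37, 2)  from 1·(19,1) + (18,1)
…
step 4: (204, 11)  from 1·(167,9) + (37,2)
…
step 6: (983, 53)  from 1·(779,42) + (204,11)
step 7: (4711, 254)  from 4·(983,53) + (779,42)
step 8: (5694, 307)  from 1·(4711,254) + (983,53)
step 9: (10405, 561)  from 1·(5694,307) + (4711,254)
fundamental: x₁=10405, y₁=561  (since 108264025 − 344·314721 = 1)

10405 561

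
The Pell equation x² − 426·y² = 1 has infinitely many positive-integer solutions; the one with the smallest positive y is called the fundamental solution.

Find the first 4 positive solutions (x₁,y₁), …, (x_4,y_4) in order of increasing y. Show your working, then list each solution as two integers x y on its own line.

88751 4300
15753480001 763258600
2796274207048751 135479928012900
496344264283813920001 24047958181382517200

d=426: √d = [20; 1,1,1,3,2,6,2,3,1,1,1,40] (ℓ=12, even), read p_11/q_11
k=0  a_k=20  p_k/q_k = 20/1
k=1  a_k=1  p_k/q_k = 21/1
k=2  a_k=1  p_k/q_k = 41/2
k=3  a_k=1  p_k/q_k = 62/3
…
k=5  a_k=2  p_k/q_k = 516/25
k=6  a_k=6  p_k/q_k = 3323/161
k=7  a_k=2  p_k/q_k = 7162/347
k=8  a_k=3  p_k/q_k = 24809/1202
k=9  a_k=1  p_k/q_k = 31971/1549
k=10  a_k=1  p_k/q_k = 56780/2751
k=11  a_k=1  p_k/q_k = 88751/4300
→ (88751, 4300).  Check: 88751²=7876740001, 426·4300²=7876740000, difference 1.
(x_2, y_2) = (88751·88751 + 426·4300·4300, 88751·4300 + 4300·88751) = (15753480001, 763258600)
(x_3, y_3) = (88751·15753480001 + 426·4300·763258600, 88751·763258600 + 4300·15753480001) = (2796274207048751, 135479928012900)
(x_4, y_4) = (88751·2796274207048751 + 426·4300·135479928012900, 88751·135479928012900 + 4300·2796274207048751) = (496344264283813920001, 24047958181382517200)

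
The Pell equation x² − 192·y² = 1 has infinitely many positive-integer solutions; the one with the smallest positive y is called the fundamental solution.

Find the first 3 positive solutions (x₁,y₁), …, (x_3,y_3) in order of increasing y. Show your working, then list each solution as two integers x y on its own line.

97 7
18817 1358
3650401 263445

d=192: √d = [13; 1,5,1,26] (ℓ=4, even), read p_3/q_3
step 0: (13, 1)  from 13·(1,0) + (0,1)
step 1: (14, 1)  from 1·(13,1) + (1,0)
step 2: (83, 6)  from 5·(14,1) + (13,1)
step 3: (97, 7)  from 1·(83,6) + (14,1)
→ (97, 7).  Check: 97²=9409, 192·7²=9408, difference 1.
(97+7√192)^2 = 18817 + 1358√192
(97+7√192)^3 = 3650401 + 263445√192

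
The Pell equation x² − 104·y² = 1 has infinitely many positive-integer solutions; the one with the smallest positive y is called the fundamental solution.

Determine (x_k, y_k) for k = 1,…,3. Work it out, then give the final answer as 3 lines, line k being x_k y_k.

51 5
5201 510
530451 52015

[10; 5,20] for √104; ℓ=2 ⇒ convergent index 1
step 0: (10, 1)  from 10·(1,0) + (0,1)
step 1: (51, 5)  from 5·(10,1) + (1,0)
→ (51, 5).  Check: 51²=2601, 104·5²=2600, difference 1.
k=2:  x_2 = 51·51+104·5·5 = 5201,  y_2 = 51·5+5·51 = 510
k=3:  x_3 = 51·5201+104·5·510 = 530451,  y_3 = 51·510+5·5201 = 52015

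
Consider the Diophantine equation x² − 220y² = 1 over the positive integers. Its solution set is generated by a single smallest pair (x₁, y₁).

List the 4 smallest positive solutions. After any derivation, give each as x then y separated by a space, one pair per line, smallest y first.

89 6
15841 1068
2819609 190098
501874561 33836376

√220 → a₀=14, period (1,4,1,28); ℓ=4 even so k=3
a_0=14:  p_0=14·1+0=14,  q_0=14·0+1=1
a_1=1:  p_1=1·14+1=15,  q_1=1·1+0=1
a_2=4:  p_2=4·15+14=74,  q_2=4·1+1=5
a_3=1:  p_3=1·74+15=89,  q_3=1·5+1=6
→ (89, 6).  Check: 89²=7921, 220·6²=7920, difference 1.
(x_2, y_2) = (89·89 + 220·6·6, 89·6 + 6·89) = (15841, 1068)
(x_3, y_3) = (89·15841 + 220·6·1068, 89·1068 + 6·15841) = (2819609, 190098)
(x_4, y_4) = (89·2819609 + 220·6·190098, 89·190098 + 6·2819609) = (501874561, 33836376)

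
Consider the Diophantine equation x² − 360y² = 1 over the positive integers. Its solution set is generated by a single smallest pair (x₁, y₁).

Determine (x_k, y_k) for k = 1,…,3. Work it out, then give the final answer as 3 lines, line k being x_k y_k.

[18; 1,36] for √360; ℓ=2 ⇒ convergent index 1
i=0: a=18 ⇒ p=18, q=1
i=1: a=1 ⇒ p=19, q=1
→ (19, 1).  Check: 19²=361, 360·1²=360, difference 1.
(19+1√360)^2 = 721 + 38√360
(19+1√360)^3 = 27379 + 1443√360

19 1
721 38
27379 1443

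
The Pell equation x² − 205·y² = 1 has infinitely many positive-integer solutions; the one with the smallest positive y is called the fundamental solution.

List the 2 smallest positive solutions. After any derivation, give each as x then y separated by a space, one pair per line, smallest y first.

√205 = [14; 3,6,1,4,1,6,3,28, …], period ℓ=8 (even) → k=7
i=0: a=14 ⇒ p=14, q=1
i=1: a=3 ⇒ p=43, q=3
i=2: a=6 ⇒ p=272, q=19
…
i=4: a=4 ⇒ p=1532, q=107
i=5: a=1 ⇒ p=1847, q=129
i=6: a=6 ⇒ p=12614, q=881
i=7: a=3 ⇒ p=39689, q=2772
fundamental: x₁=39689, y₁=2772  (since 1575216721 − 205·7683984 = 1)
(x_2, y_2) = (39689·39689 + 205·2772·2772, 39689·2772 + 2772·39689) = (3150433441, 220035816)

39689 2772
3150433441 220035816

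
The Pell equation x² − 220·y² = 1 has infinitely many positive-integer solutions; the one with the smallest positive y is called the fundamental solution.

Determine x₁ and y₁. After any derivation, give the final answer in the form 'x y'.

89 6

d=220: √d = [14; 1,4,1,28] (ℓ=4, even), read p_3/q_3
step 0: (14, 1)  from 14·(1,0) + (0,1)
…
step 2: (74, 5)  from 4·(15,1) + (14,1)
step 3: (89, 6)  from 1·(74,5) + (15,1)
(x₁, y₁) = (89, 6);  89² − 220·6² = 1 ✓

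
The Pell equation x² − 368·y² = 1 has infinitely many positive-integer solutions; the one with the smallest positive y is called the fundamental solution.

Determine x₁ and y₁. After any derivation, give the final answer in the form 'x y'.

1151 60

d=368: √d = [19; 5,2,5,38] (ℓ=4, even), read p_3/q_3
step 0: (19, 1)  from 19·(1,0) + (0,1)
step 1: (96, 5)  from 5·(19,1) + (1,0)
step 2: (211, 11)  from 2·(96,5) + (19,1)
step 3: (1151, 60)  from 5·(211,11) + (96,5)
→ (1151, 60).  Check: 1151²=1324801, 368·60²=1324800, difference 1.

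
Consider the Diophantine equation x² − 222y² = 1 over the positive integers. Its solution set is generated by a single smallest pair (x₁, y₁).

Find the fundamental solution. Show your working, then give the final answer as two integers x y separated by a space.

[14; 1,8,1,28] for √222; ℓ=4 ⇒ convergent index 3
i=0: a=14 ⇒ p=14, q=1
…
i=2: a=8 ⇒ p=134, q=9
i=3: a=1 ⇒ p=149, q=10
→ (149, 10).  Check: 149²=22201, 222·10²=22200, difference 1.

149 10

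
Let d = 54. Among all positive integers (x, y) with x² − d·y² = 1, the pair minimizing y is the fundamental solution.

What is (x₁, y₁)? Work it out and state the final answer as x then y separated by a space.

485 66

d=54: √d = [7; 2,1,6,1,2,14] (ℓ=6, even), read p_5/q_5
step 0: (7, 1)  from 7·(1,0) + (0,1)
step 1: (15, 2)  from 2·(7,1) + (1,0)
…
step 3: (147, 20)  from 6·(22,3) + (15,2)
step 4: (169, 23)  from 1·(147,20) + (22,3)
step 5: (485, 66)  from 2·(169,23) + (147,20)
→ (485, 66).  Check: 485²=235225, 54·66²=235224, difference 1.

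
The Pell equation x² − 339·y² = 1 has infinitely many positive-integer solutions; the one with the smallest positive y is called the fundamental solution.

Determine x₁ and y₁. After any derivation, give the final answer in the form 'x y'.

97970 5321

d=339: √d = [18; 2,2,2,1,17,1,2,2,2,36] (ℓ=10, even), read p_9/q_9
step 0: (18, 1)  from 18·(1,0) + (0,1)
step 1: (37, 2)  from 2·(18,1) + (1,0)
…
step 3: (221, 12)  from 2·(92,5) + (37,2)
step 4: (313, 17)  from 1·(221,12) + (92,5)
step 5: (5542, 301)  from 17·(313,17) + (221,12)
step 6: (5855, 318)  from 1·(5542,301) + (313,17)
step 7: (17252, 937)  from 2·(5855,318) + (5542,301)
step 8: (40359, 2192)  from 2·(17252,937) + (5855,318)
step 9: (97970, 5321)  from 2·(40359,2192) + (17252,937)
fundamental: x₁=97970, y₁=5321  (since 9598120900 − 339·28313041 = 1)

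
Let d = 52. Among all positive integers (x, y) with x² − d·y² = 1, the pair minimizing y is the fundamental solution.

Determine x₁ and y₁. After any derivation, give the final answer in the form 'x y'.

[7; 4,1,2,1,4,14] for √52; ℓ=6 ⇒ convergent index 5
k=0  a_k=7  p_k/q_k = 7/1
…
k=2  a_k=1  p_k/q_k = 36/5
k=3  a_k=2  p_k/q_k = 101/14
k=4  a_k=1  p_k/q_k = 137/19
k=5  a_k=4  p_k/q_k = 649/90
fundamental: x₁=649, y₁=90  (since 421201 − 52·8100 = 1)

649 90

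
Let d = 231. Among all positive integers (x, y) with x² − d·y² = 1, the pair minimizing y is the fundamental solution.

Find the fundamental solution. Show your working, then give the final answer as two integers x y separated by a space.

76 5

d=231: √d = [15; 5,30] (ℓ=2, even), read p_1/q_1
i=0: a=15 ⇒ p=15, q=1
i=1: a=5 ⇒ p=76, q=5
fundamental: x₁=76, y₁=5  (since 5776 − 231·25 = 1)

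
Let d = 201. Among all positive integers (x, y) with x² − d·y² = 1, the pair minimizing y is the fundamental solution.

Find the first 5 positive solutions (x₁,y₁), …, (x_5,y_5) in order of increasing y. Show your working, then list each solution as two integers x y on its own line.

515095 36332
530645718049 37428863080
546665912276384215 38558840456348868
563169756167477608732801 39722931849688611461840
580171851105627091828167877975 40922167162192151801416600732

√201 → a₀=14, period (5,1,1,1,2,…,1,5,28); ℓ=14 even so k=13
a_0=14:  p_0=14·1+0=14,  q_0=14·0+1=1
a_1=5:  p_1=5·14+1=71,  q_1=5·1+0=5
a_2=1:  p_2=1·71+14=85,  q_2=1·5+1=6
…
a_4=1:  p_4=1·156+85=241,  q_4=1·11+6=17
…
a_7=8:  p_7=8·879+638=7670,  q_7=8·62+45=541
a_8=1:  p_8=1·7670+879=8549,  q_8=1·541+62=603
a_9=2:  p_9=2·8549+7670=24768,  q_9=2·603+541=1747
a_10=1:  p_10=1·24768+8549=33317,  q_10=1·1747+603=2350
…
a_12=1:  p_12=1·58085+33317=91402,  q_12=1·4097+2350=6447
a_13=5:  p_13=5·91402+58085=515095,  q_13=5·6447+4097=36332
→ (515095, 36332).  Check: 515095²=265322859025, 201·36332²=265322859024, difference 1.
(515095+36332√201)^2 = 530645718049 + 37428863080√201
(515095+36332√201)^3 = 546665912276384215 + 38558840456348868√201
(515095+36332√201)^4 = 563169756167477608732801 + 39722931849688611461840√201
(515095+36332√201)^5 = 580171851105627091828167877975 + 40922167162192151801416600732√201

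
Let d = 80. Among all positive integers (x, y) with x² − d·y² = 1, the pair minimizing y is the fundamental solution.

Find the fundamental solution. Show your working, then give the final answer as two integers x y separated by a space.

9 1

√80 = [8; 1,16, …], period ℓ=2 (even) → k=1
i=0: a=8 ⇒ p=8, q=1
i=1: a=1 ⇒ p=9, q=1
(x₁, y₁) = (9, 1);  9² − 80·1² = 1 ✓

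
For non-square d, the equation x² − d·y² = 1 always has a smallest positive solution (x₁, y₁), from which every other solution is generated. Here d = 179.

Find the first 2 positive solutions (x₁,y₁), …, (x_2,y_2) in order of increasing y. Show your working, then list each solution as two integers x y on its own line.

[13; 2,1,1,1,3,…,1,2,26] for √179; ℓ=14 ⇒ convergent index 13
i=0: a=13 ⇒ p=13, q=1
i=1: a=2 ⇒ p=27, q=2
i=2: a=1 ⇒ p=40, q=3
i=3: a=1 ⇒ p=67, q=5
…
i=6: a=5 ⇒ p=2047, q=153
…
i=11: a=1 ⇒ p=1013292, q=75737
i=12: a=1 ⇒ p=1588459, q=118727
i=13: a=2 ⇒ p=4190210, q=313191
→ (4190210, 313191).  Check: 4190210²=17557859844100, 179·313191²=17557859844099, difference 1.
n=2: (4190210,313191)∘(4190210,313191) = (4190210·4190210+179·313191·313191, 4190210·313191+313191·4190210) = (35115719688199,2624672120220)

4190210 313191
35115719688199 2624672120220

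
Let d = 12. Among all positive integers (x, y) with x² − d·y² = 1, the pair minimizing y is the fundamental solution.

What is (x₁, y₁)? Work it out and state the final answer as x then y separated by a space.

[3; 2,6] for √12; ℓ=2 ⇒ convergent index 1
k=0  a_k=3  p_k/q_k = 3/1
k=1  a_k=2  p_k/q_k = 7/2
→ (7, 2).  Check: 7²=49, 12·2²=48, difference 1.

7 2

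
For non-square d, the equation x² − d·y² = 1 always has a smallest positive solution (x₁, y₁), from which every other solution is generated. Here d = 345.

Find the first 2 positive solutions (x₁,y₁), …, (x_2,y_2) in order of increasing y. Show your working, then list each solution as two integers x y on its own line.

√345 → a₀=18, period (1,1,2,1,6,1,2,1,1,36); ℓ=10 even so k=9
k=0  a_k=18  p_k/q_k = 18/1
k=1  a_k=1  p_k/q_k = 19/1
…
k=3  a_k=2  p_k/q_k = 93/5
k=4  a_k=1  p_k/q_k = 130/7
k=5  a_k=6  p_k/q_k = 873/47
k=6  a_k=1  p_k/q_k = 1003/54
k=7  a_k=2  p_k/q_k = 2879/155
k=8  a_k=1  p_k/q_k = 3882/209
k=9  a_k=1  p_k/q_k = 6761/364
→ (6761, 364).  Check: 6761²=45711121, 345·364²=45711120, difference 1.
(6761+364√345)^2 = 91422241 + 4922008√345

6761 364
91422241 4922008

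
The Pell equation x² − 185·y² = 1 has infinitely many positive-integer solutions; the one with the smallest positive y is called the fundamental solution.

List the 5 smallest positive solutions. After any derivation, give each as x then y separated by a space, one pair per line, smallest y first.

[13; 1,1,1,1,26] for √185; ℓ=5 ⇒ convergent index 9
i=0: a=13 ⇒ p=13, q=1
i=1: a=1 ⇒ p=14, q=1
i=2: a=1 ⇒ p=27, q=2
…
i=6: a=1 ⇒ p=1877, q=138
…
i=8: a=1 ⇒ p=5563, q=409
i=9: a=1 ⇒ p=9249, q=680
(x₁, y₁) = (9249, 680);  9249² − 185·680² = 1 ✓
n=2: (9249,680)∘(9249,680) = (9249·9249+185·680·680, 9249·680+680·9249) = (171088001,12578640)
n=3: (171088001,12578640)∘(9249,680) = (9249·171088001+185·680·12578640, 9249·12578640+680·171088001) = (3164785833249,232679682040)
n=4: (3164785833249,232679682040)∘(9249,680) = (9249·3164785833249+185·680·232679682040, 9249·232679682040+680·3164785833249) = (58542208172352001,4304108745797280)
n=5: (58542208172352001,4304108745797280)∘(9249,680) = (9249·58542208172352001+185·680·4304108745797280, 9249·4304108745797280+680·58542208172352001) = (1082913763607381481249,79617403347078403400)

9249 680
171088001 12578640
3164785833249 232679682040
58542208172352001 4304108745797280
1082913763607381481249 79617403347078403400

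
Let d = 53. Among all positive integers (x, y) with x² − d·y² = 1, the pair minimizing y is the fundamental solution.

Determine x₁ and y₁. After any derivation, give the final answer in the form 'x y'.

√53 → a₀=7, period (3,1,1,3,14); ℓ=5 odd so k=9
k=0  a_k=7  p_k/q_k = 7/1
…
k=2  a_k=1  p_k/q_k = 29/4
…
k=8  a_k=1  p_k/q_k = 18557/2549
k=9  a_k=3  p_k/q_k = 66249/9100
(x₁, y₁) = (66249, 9100);  66249² − 53·9100² = 1 ✓

66249 9100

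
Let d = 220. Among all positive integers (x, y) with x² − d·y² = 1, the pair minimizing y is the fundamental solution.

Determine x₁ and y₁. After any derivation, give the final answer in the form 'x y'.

89 6

√220 → a₀=14, period (1,4,1,28); ℓ=4 even so k=3
step 0: (14, 1)  from 14·(1,0) + (0,1)
…
step 2: (74, 5)  from 4·(15,1) + (14,1)
step 3: (89, 6)  from 1·(74,5) + (15,1)
(x₁, y₁) = (89, 6);  89² − 220·6² = 1 ✓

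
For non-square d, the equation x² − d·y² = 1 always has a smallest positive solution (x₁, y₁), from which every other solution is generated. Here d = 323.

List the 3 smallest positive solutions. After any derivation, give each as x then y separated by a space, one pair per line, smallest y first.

18 1
647 36
23274 1295

d=323: √d = [17; 1,34] (ℓ=2, even), read p_1/q_1
a_0=17:  p_0=17·1+0=17,  q_0=17·0+1=1
a_1=1:  p_1=1·17+1=18,  q_1=1·1+0=1
→ (18, 1).  Check: 18²=324, 323·1²=323, difference 1.
(x_2, y_2) = (18·18 + 323·1·1, 18·1 + 1·18) = (647, 36)
(x_3, y_3) = (18·647 + 323·1·36, 18·36 + 1·647) = (23274, 1295)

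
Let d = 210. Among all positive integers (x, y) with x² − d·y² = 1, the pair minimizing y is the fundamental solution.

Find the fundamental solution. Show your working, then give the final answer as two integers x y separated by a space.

29 2

√210 → a₀=14, period (2,28); ℓ=2 even so k=1
step 0: (14, 1)  from 14·(1,0) + (0,1)
step 1: (29, 2)  from 2·(14,1) + (1,0)
→ (29, 2).  Check: 29²=841, 210·2²=840, difference 1.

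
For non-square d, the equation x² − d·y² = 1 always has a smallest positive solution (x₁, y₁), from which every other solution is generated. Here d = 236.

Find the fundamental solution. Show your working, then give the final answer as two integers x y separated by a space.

561799 36570

d=236: √d = [15; 2,1,3,5,1,6,1,5,3,1,2,30] (ℓ=12, even), read p_11/q_11
step 0: (15, 1)  from 15·(1,0) + (0,1)
…
step 8: (48806, 3177)  from 5·(8311,541) + (7251,472)
…
step 10: (203535, 13249)  from 1·(154729,10072) + (48806,3177)
step 11: (561799, 36570)  from 2·(203535,13249) + (154729,10072)
(x₁, y₁) = (561799, 36570);  561799² − 236·36570² = 1 ✓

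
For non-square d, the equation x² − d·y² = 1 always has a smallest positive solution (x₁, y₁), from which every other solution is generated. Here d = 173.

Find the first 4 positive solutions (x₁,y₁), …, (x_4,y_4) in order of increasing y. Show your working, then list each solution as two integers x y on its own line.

√173 = [13; 6,1,1,6,26, …], period ℓ=5 (odd) → k=9
i=0: a=13 ⇒ p=13, q=1
…
i=3: a=1 ⇒ p=171, q=13
…
i=8: a=1 ⇒ p=382343, q=29069
i=9: a=6 ⇒ p=2499849, q=190060
(x₁, y₁) = (2499849, 190060);  2499849² − 173·190060² = 1 ✓
(2499849+190060√173)^2 = 12498490045601 + 950242601880√173
(2499849+190060√173)^3 = 62488675684008728649 + 4750926036134042180√173
(2499849+190060√173)^4 = 312424506839974574118902401 + 23753195401006348176659760√173

2499849 190060
12498490045601 950242601880
62488675684008728649 4750926036134042180
312424506839974574118902401 23753195401006348176659760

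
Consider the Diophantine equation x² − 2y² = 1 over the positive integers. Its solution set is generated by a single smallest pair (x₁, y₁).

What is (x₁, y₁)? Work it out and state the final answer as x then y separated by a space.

3 2

√2 = [1; 2, …], period ℓ=1 (odd) → k=1
i=0: a=1 ⇒ p=1, q=1
i=1: a=2 ⇒ p=3, q=2
(x₁, y₁) = (3, 2);  3² − 2·2² = 1 ✓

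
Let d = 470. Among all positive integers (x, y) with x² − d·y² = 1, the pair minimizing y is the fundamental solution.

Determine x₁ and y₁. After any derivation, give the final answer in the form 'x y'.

1691 78

[21; 1,2,8,2,1,42] for √470; ℓ=6 ⇒ convergent index 5
step 0: (21, 1)  from 21·(1,0) + (0,1)
step 1: (22, 1)  from 1·(21,1) + (1,0)
step 2: (65, 3)  from 2·(22,1) + (21,1)
step 3: (542, 25)  from 8·(65,3) + (22,1)
step 4: (1149, 53)  from 2·(542,25) + (65,3)
step 5: (1691, 78)  from 1·(1149,53) + (542,25)
fundamental: x₁=1691, y₁=78  (since 2859481 − 470·6084 = 1)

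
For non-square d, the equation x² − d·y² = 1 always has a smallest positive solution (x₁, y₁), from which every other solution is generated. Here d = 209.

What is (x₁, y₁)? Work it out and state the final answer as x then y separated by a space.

√209 = [14; 2,5,3,2,3,5,2,28, …], period ℓ=8 (even) → k=7
step 0: (14, 1)  from 14·(1,0) + (0,1)
…
step 4: (1171, 81)  from 2·(506,35) + (159,11)
…
step 6: (21266, 1471)  from 5·(4019,278) + (1171,81)
step 7: (46551, 3220)  from 2·(21266,1471) + (4019,278)
→ (46551, 3220).  Check: 46551²=2166995601, 209·3220²=2166995600, difference 1.

46551 3220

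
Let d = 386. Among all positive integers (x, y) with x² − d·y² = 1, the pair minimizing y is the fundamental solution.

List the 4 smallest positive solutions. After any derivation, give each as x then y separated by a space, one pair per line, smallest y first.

111555 5678
24889036049 1266818580
5552992832780835 282639893378122
1238928230896843060801 63059786610325980840

√386 → a₀=19, period (1,1,1,4,1,18,1,4,1,1,1,38); ℓ=12 even so k=11
a_0=19:  p_0=19·1+0=19,  q_0=19·0+1=1
a_1=1:  p_1=1·19+1=20,  q_1=1·1+0=1
a_2=1:  p_2=1·20+19=39,  q_2=1·1+1=2
a_3=1:  p_3=1·39+20=59,  q_3=1·2+1=3
a_4=4:  p_4=4·59+39=275,  q_4=4·3+2=14
a_5=1:  p_5=1·275+59=334,  q_5=1·14+3=17
a_6=18:  p_6=18·334+275=6287,  q_6=18·17+14=320
a_7=1:  p_7=1·6287+334=6621,  q_7=1·320+17=337
a_8=4:  p_8=4·6621+6287=32771,  q_8=4·337+320=1668
a_9=1:  p_9=1·32771+6621=39392,  q_9=1·1668+337=2005
a_10=1:  p_10=1·39392+32771=72163,  q_10=1·2005+1668=3673
a_11=1:  p_11=1·72163+39392=111555,  q_11=1·3673+2005=5678
fundamental: x₁=111555, y₁=5678  (since 12444518025 − 386·32239684 = 1)
(111555+5678√386)^2 = 24889036049 + 1266818580√386
(111555+5678√386)^3 = 5552992832780835 + 282639893378122√386
(111555+5678√386)^4 = 1238928230896843060801 + 63059786610325980840√386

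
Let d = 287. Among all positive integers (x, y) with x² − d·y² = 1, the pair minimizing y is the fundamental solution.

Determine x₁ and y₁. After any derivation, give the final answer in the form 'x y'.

288 17

d=287: √d = [16; 1,15,1,32] (ℓ=4, even), read p_3/q_3
i=0: a=16 ⇒ p=16, q=1
i=1: a=1 ⇒ p=17, q=1
i=2: a=15 ⇒ p=271, q=16
i=3: a=1 ⇒ p=288, q=17
→ (288, 17).  Check: 288²=82944, 287·17²=82943, difference 1.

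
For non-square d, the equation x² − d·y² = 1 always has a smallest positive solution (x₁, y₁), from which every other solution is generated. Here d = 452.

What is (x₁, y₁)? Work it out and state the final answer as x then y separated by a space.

[21; 3,1,5,3,10,3,5,1,3,42] for √452; ℓ=10 ⇒ convergent index 9
step 0: (21, 1)  from 21·(1,0) + (0,1)
step 1: (64, 3)  from 3·(21,1) + (1,0)
step 2: (85, 4)  from 1·(64,3) + (21,1)
…
step 5: (16009, 753)  from 10·(1552,73) + (489,23)
…
step 7: (263904, 12413)  from 5·(49579,2332) + (16009,753)
step 8: (313483, 14745)  from 1·(263904,12413) + (49579,2332)
step 9: (1204353, 56648)  from 3·(313483,14745) + (263904,12413)
→ (1204353, 56648).  Check: 1204353²=1450466148609, 452·56648²=1450466148608, difference 1.

1204353 56648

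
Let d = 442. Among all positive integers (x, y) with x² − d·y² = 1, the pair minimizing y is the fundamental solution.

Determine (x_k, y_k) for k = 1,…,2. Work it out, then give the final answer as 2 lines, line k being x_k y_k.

d=442: √d = [21; 42] (ℓ=1, odd), read p_1/q_1
step 0: (21, 1)  from 21·(1,0) + (0,1)
step 1: (883, 42)  from 42·(21,1) + (1,0)
(x₁, y₁) = (883, 42);  883² − 442·42² = 1 ✓
(x_2, y_2) = (883·883 + 442·42·42, 883·42 + 42·883) = (1559377, 74172)

883 42
1559377 74172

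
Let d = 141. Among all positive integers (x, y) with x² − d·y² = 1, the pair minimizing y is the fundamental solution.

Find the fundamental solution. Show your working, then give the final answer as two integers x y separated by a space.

[11; 1,6,1,22] for √141; ℓ=4 ⇒ convergent index 3
i=0: a=11 ⇒ p=11, q=1
…
i=2: a=6 ⇒ p=83, q=7
i=3: a=1 ⇒ p=95, q=8
(x₁, y₁) = (95, 8);  95² − 141·8² = 1 ✓

95 8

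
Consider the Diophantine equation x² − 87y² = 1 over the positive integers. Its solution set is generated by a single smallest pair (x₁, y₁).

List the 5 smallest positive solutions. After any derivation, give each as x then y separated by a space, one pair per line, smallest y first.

28 3
1567 168
87724 9405
4910977 526512
274926988 29475267

√87 = [9; 3,18, …], period ℓ=2 (even) → k=1
a_0=9:  p_0=9·1+0=9,  q_0=9·0+1=1
a_1=3:  p_1=3·9+1=28,  q_1=3·1+0=3
(x₁, y₁) = (28, 3);  28² − 87·3² = 1 ✓
n=2: (28,3)∘(28,3) = (28·28+87·3·3, 28·3+3·28) = (1567,168)
n=3: (1567,168)∘(28,3) = (28·1567+87·3·168, 28·168+3·1567) = (87724,9405)
n=4: (87724,9405)∘(28,3) = (28·87724+87·3·9405, 28·9405+3·87724) = (4910977,526512)
n=5: (4910977,526512)∘(28,3) = (28·4910977+87·3·526512, 28·526512+3·4910977) = (274926988,29475267)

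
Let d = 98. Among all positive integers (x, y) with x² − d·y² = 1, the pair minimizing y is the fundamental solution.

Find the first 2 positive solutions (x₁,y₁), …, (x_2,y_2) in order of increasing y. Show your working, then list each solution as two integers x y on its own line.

√98 = [9; 1,8,1,18, …], period ℓ=4 (even) → k=3
step 0: (9, 1)  from 9·(1,0) + (0,1)
step 1: (10, 1)  from 1·(9,1) + (1,0)
step 2: (89, 9)  from 8·(10,1) + (9,1)
step 3: (99, 10)  from 1·(89,9) + (10,1)
(x₁, y₁) = (99, 10);  99² − 98·10² = 1 ✓
(99+10√98)^2 = 19601 + 1980√98

99 10
19601 1980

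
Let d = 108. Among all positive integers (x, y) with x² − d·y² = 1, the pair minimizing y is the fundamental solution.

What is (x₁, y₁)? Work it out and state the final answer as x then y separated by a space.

[10; 2,1,1,4,1,1,2,20] for √108; ℓ=8 ⇒ convergent index 7
a_0=10:  p_0=10·1+0=10,  q_0=10·0+1=1
a_1=2:  p_1=2·10+1=21,  q_1=2·1+0=2
…
a_3=1:  p_3=1·31+21=52,  q_3=1·3+2=5
a_4=4:  p_4=4·52+31=239,  q_4=4·5+3=23
a_5=1:  p_5=1·239+52=291,  q_5=1·23+5=28
a_6=1:  p_6=1·291+239=530,  q_6=1·28+23=51
a_7=2:  p_7=2·530+291=1351,  q_7=2·51+28=130
→ (1351, 130).  Check: 1351²=1825201, 108·130²=1825200, difference 1.

1351 130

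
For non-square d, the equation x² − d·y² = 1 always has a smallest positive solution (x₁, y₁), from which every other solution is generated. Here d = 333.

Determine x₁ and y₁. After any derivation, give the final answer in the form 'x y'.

[18; 4,36] for √333; ℓ=2 ⇒ convergent index 1
i=0: a=18 ⇒ p=18, q=1
i=1: a=4 ⇒ p=73, q=4
→ (73, 4).  Check: 73²=5329, 333·4²=5328, difference 1.

73 4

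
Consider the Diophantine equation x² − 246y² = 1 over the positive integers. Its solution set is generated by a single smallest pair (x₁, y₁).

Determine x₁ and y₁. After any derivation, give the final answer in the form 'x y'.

88805 5662

d=246: √d = [15; 1,2,5,1,14,1,5,2,1,30] (ℓ=10, even), read p_9/q_9
a_0=15:  p_0=15·1+0=15,  q_0=15·0+1=1
…
a_4=1:  p_4=1·251+47=298,  q_4=1·16+3=19
a_5=14:  p_5=14·298+251=4423,  q_5=14·19+16=282
a_6=1:  p_6=1·4423+298=4721,  q_6=1·282+19=301
…
a_8=2:  p_8=2·28028+4721=60777,  q_8=2·1787+301=3875
a_9=1:  p_9=1·60777+28028=88805,  q_9=1·3875+1787=5662
(x₁, y₁) = (88805, 5662);  88805² − 246·5662² = 1 ✓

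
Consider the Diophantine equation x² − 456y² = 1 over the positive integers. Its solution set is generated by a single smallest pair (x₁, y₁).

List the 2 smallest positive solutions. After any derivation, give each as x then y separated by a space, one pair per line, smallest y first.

1025 48
2101249 98400

[21; 2,1,4,1,2,42] for √456; ℓ=6 ⇒ convergent index 5
a_0=21:  p_0=21·1+0=21,  q_0=21·0+1=1
a_1=2:  p_1=2·21+1=43,  q_1=2·1+0=2
…
a_4=1:  p_4=1·299+64=363,  q_4=1·14+3=17
a_5=2:  p_5=2·363+299=1025,  q_5=2·17+14=48
fundamental: x₁=1025, y₁=48  (since 1050625 − 456·2304 = 1)
k=2:  x_2 = 1025·1025+456·48·48 = 2101249,  y_2 = 1025·48+48·1025 = 98400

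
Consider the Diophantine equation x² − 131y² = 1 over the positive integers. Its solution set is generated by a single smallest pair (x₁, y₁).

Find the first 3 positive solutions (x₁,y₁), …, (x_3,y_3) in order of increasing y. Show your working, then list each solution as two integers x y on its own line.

10610 927
225144199 19670940
4777559892170 417417345873

√131 → a₀=11, period (2,4,11,4,2,22); ℓ=6 even so k=5
a_0=11:  p_0=11·1+0=11,  q_0=11·0+1=1
a_1=2:  p_1=2·11+1=23,  q_1=2·1+0=2
a_2=4:  p_2=4·23+11=103,  q_2=4·2+1=9
a_3=11:  p_3=11·103+23=1156,  q_3=11·9+2=101
a_4=4:  p_4=4·1156+103=4727,  q_4=4·101+9=413
a_5=2:  p_5=2·4727+1156=10610,  q_5=2·413+101=927
(x₁, y₁) = (10610, 927);  10610² − 131·927² = 1 ✓
n=2: (10610,927)∘(10610,927) = (10610·10610+131·927·927, 10610·927+927·10610) = (225144199,19670940)
n=3: (225144199,19670940)∘(10610,927) = (10610·225144199+131·927·19670940, 10610·19670940+927·225144199) = (4777559892170,417417345873)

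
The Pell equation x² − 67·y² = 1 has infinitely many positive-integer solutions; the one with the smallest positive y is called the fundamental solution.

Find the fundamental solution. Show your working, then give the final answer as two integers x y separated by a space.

[8; 5,2,1,1,7,1,1,2,5,16] for √67; ℓ=10 ⇒ convergent index 9
i=0: a=8 ⇒ p=8, q=1
i=1: a=5 ⇒ p=41, q=5
…
i=8: a=2 ⇒ p=9053, q=1106
i=9: a=5 ⇒ p=48842, q=5967
(x₁, y₁) = (48842, 5967);  48842² − 67·5967² = 1 ✓

48842 5967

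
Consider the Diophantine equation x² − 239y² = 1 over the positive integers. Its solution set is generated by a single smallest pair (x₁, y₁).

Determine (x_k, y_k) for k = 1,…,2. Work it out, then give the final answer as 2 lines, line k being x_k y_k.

6195120 400729
76759023628799 4965128484960

√239 → a₀=15, period (2,5,1,2,4,15,4,2,1,5,2,30); ℓ=12 even so k=11
step 0: (15, 1)  from 15·(1,0) + (0,1)
step 1: (31, 2)  from 2·(15,1) + (1,0)
step 2: (170, 11)  from 5·(31,2) + (15,1)
step 3: (201, 13)  from 1·(170,11) + (31,2)
step 4: (572, 37)  from 2·(201,13) + (170,11)
step 5: (2489, 161)  from 4·(572,37) + (201,13)
…
step 7: (154117, 9969)  from 4·(37907,2452) + (2489,161)
step 8: (346141, 22390)  from 2·(154117,9969) + (37907,2452)
step 9: (500258, 32359)  from 1·(346141,22390) + (154117,9969)
step 10: (2847431, 184185)  from 5·(500258,32359) + (346141,22390)
step 11: (6195120, 400729)  from 2·(2847431,184185) + (500258,32359)
fundamental: x₁=6195120, y₁=400729  (since 38379511814400 − 239·160583731441 = 1)
(x_2, y_2) = (6195120·6195120 + 239·400729·400729, 6195120·400729 + 400729·6195120) = (76759023628799, 4965128484960)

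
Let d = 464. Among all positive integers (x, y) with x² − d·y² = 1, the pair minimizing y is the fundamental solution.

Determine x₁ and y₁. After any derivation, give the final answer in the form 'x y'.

[21; 1,1,5,1,1,1,5,1,1,42] for √464; ℓ=10 ⇒ convergent index 9
a_0=21:  p_0=21·1+0=21,  q_0=21·0+1=1
a_1=1:  p_1=1·21+1=22,  q_1=1·1+0=1
a_2=1:  p_2=1·22+21=43,  q_2=1·1+1=2
a_3=5:  p_3=5·43+22=237,  q_3=5·2+1=11
a_4=1:  p_4=1·237+43=280,  q_4=1·11+2=13
a_5=1:  p_5=1·280+237=517,  q_5=1·13+11=24
a_6=1:  p_6=1·517+280=797,  q_6=1·24+13=37
…
a_8=1:  p_8=1·4502+797=5299,  q_8=1·209+37=246
a_9=1:  p_9=1·5299+4502=9801,  q_9=1·246+209=455
→ (9801, 455).  Check: 9801²=96059601, 464·455²=96059600, difference 1.

9801 455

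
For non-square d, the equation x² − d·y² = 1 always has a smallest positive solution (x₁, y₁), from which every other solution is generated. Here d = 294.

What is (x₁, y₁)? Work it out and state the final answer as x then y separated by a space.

d=294: √d = [17; 6,1,4,1,6,34] (ℓ=6, even), read p_5/q_5
k=0  a_k=17  p_k/q_k = 17/1
k=1  a_k=6  p_k/q_k = 103/6
…
k=4  a_k=1  p_k/q_k = 703/41
k=5  a_k=6  p_k/q_k = 4801/280
(x₁, y₁) = (4801, 280);  4801² − 294·280² = 1 ✓

4801 280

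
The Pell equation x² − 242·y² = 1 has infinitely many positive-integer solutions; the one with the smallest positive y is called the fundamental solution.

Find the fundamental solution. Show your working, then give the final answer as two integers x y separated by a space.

19601 1260

√242 = [15; 1,1,3,1,14,1,3,1,1,30, …], period ℓ=10 (even) → k=9
step 0: (15, 1)  from 15·(1,0) + (0,1)
step 1: (16, 1)  from 1·(15,1) + (1,0)
step 2: (31, 2)  from 1·(16,1) + (15,1)
step 3: (109, 7)  from 3·(31,2) + (16,1)
step 4: (140, 9)  from 1·(109,7) + (31,2)
step 5: (2069, 133)  from 14·(140,9) + (109,7)
…
step 8: (10905, 701)  from 1·(8696,559) + (2209,142)
step 9: (19601, 1260)  from 1·(10905,701) + (8696,559)
fundamental: x₁=19601, y₁=1260  (since 384199201 − 242·1587600 = 1)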